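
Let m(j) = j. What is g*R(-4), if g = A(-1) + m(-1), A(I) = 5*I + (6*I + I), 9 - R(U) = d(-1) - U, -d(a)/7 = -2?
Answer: 117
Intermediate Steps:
d(a) = 14 (d(a) = -7*(-2) = 14)
R(U) = -5 + U (R(U) = 9 - (14 - U) = 9 + (-14 + U) = -5 + U)
A(I) = 12*I (A(I) = 5*I + 7*I = 12*I)
g = -13 (g = 12*(-1) - 1 = -12 - 1 = -13)
g*R(-4) = -13*(-5 - 4) = -13*(-9) = 117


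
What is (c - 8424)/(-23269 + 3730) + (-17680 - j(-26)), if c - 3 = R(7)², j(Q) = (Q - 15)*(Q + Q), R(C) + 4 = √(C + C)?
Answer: -129032759/6513 + 8*√14/19539 ≈ -19812.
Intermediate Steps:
R(C) = -4 + √2*√C (R(C) = -4 + √(C + C) = -4 + √(2*C) = -4 + √2*√C)
j(Q) = 2*Q*(-15 + Q) (j(Q) = (-15 + Q)*(2*Q) = 2*Q*(-15 + Q))
c = 3 + (-4 + √14)² (c = 3 + (-4 + √2*√7)² = 3 + (-4 + √14)² ≈ 3.0667)
(c - 8424)/(-23269 + 3730) + (-17680 - j(-26)) = ((33 - 8*√14) - 8424)/(-23269 + 3730) + (-17680 - 2*(-26)*(-15 - 26)) = (-8391 - 8*√14)/(-19539) + (-17680 - 2*(-26)*(-41)) = (-8391 - 8*√14)*(-1/19539) + (-17680 - 1*2132) = (2797/6513 + 8*√14/19539) + (-17680 - 2132) = (2797/6513 + 8*√14/19539) - 19812 = -129032759/6513 + 8*√14/19539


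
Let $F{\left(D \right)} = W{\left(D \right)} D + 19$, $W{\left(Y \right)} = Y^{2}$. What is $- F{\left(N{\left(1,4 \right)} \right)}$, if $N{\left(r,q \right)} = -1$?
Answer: $-18$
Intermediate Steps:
$F{\left(D \right)} = 19 + D^{3}$ ($F{\left(D \right)} = D^{2} D + 19 = D^{3} + 19 = 19 + D^{3}$)
$- F{\left(N{\left(1,4 \right)} \right)} = - (19 + \left(-1\right)^{3}) = - (19 - 1) = \left(-1\right) 18 = -18$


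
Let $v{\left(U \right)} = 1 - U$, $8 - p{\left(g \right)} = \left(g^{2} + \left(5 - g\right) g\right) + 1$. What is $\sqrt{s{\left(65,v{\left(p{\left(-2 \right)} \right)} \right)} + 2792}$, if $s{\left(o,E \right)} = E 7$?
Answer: $2 \sqrt{670} \approx 51.769$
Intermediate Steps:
$p{\left(g \right)} = 7 - g^{2} - g \left(5 - g\right)$ ($p{\left(g \right)} = 8 - \left(\left(g^{2} + \left(5 - g\right) g\right) + 1\right) = 8 - \left(\left(g^{2} + g \left(5 - g\right)\right) + 1\right) = 8 - \left(1 + g^{2} + g \left(5 - g\right)\right) = 7 - g^{2} - g \left(5 - g\right)$)
$s{\left(o,E \right)} = 7 E$
$\sqrt{s{\left(65,v{\left(p{\left(-2 \right)} \right)} \right)} + 2792} = \sqrt{7 \left(1 - \left(7 - -10\right)\right) + 2792} = \sqrt{7 \left(1 - \left(7 + 10\right)\right) + 2792} = \sqrt{7 \left(1 - 17\right) + 2792} = \sqrt{7 \left(-16\right) + 2792} = \sqrt{-112 + 2792} = \sqrt{2680} = 2 \sqrt{670}$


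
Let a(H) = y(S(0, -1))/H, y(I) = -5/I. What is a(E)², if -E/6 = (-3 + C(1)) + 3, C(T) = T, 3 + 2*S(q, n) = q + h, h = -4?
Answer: 25/441 ≈ 0.056689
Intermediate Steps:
S(q, n) = -7/2 + q/2 (S(q, n) = -3/2 + (q - 4)/2 = -3/2 + (-4 + q)/2 = -3/2 + (-2 + q/2) = -7/2 + q/2)
E = -6 (E = -6*((-3 + 1) + 3) = -6*(-2 + 3) = -6*1 = -6)
a(H) = 10/(7*H) (a(H) = (-5/(-7/2 + (½)*0))/H = (-5/(-7/2 + 0))/H = (-5/(-7/2))/H = (-5*(-2/7))/H = 10/(7*H))
a(E)² = ((10/7)/(-6))² = ((10/7)*(-⅙))² = (-5/21)² = 25/441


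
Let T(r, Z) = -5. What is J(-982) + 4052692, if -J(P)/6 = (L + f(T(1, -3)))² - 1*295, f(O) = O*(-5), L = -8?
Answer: 4052728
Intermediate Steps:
f(O) = -5*O
J(P) = 36 (J(P) = -6*((-8 - 5*(-5))² - 1*295) = -6*((-8 + 25)² - 295) = -6*(17² - 295) = -6*(289 - 295) = -6*(-6) = 36)
J(-982) + 4052692 = 36 + 4052692 = 4052728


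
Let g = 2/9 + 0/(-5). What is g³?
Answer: 8/729 ≈ 0.010974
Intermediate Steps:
g = 2/9 (g = 2*(⅑) + 0*(-⅕) = 2/9 + 0 = 2/9 ≈ 0.22222)
g³ = (2/9)³ = 8/729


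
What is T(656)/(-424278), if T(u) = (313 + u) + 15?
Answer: -164/70713 ≈ -0.0023192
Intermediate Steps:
T(u) = 328 + u
T(656)/(-424278) = (328 + 656)/(-424278) = 984*(-1/424278) = -164/70713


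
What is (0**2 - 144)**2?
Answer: 20736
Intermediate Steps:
(0**2 - 144)**2 = (0 - 144)**2 = (-144)**2 = 20736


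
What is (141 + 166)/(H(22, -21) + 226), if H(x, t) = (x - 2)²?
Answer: 307/626 ≈ 0.49042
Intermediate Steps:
H(x, t) = (-2 + x)²
(141 + 166)/(H(22, -21) + 226) = (141 + 166)/((-2 + 22)² + 226) = 307/(20² + 226) = 307/(400 + 226) = 307/626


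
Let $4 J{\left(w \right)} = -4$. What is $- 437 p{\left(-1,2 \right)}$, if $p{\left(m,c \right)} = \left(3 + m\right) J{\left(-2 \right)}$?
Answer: $874$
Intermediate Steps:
$J{\left(w \right)} = -1$ ($J{\left(w \right)} = \frac{1}{4} \left(-4\right) = -1$)
$p{\left(m,c \right)} = -3 - m$ ($p{\left(m,c \right)} = \left(3 + m\right) \left(-1\right) = -3 - m$)
$- 437 p{\left(-1,2 \right)} = - 437 \left(-3 - -1\right) = - 437 \left(-3 + 1\right) = \left(-437\right) \left(-2\right) = 874$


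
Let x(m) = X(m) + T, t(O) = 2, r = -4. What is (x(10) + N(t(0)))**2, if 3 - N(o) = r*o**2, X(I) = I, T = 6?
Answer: 1225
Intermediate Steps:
x(m) = 6 + m (x(m) = m + 6 = 6 + m)
N(o) = 3 + 4*o**2 (N(o) = 3 - (-4)*o**2 = 3 + 4*o**2)
(x(10) + N(t(0)))**2 = ((6 + 10) + (3 + 4*2**2))**2 = (16 + (3 + 4*4))**2 = (16 + (3 + 16))**2 = (16 + 19)**2 = 35**2 = 1225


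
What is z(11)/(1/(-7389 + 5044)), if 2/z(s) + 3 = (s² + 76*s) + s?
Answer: -938/193 ≈ -4.8601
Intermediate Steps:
z(s) = 2/(-3 + s² + 77*s) (z(s) = 2/(-3 + ((s² + 76*s) + s)) = 2/(-3 + (s² + 77*s)) = 2/(-3 + s² + 77*s))
z(11)/(1/(-7389 + 5044)) = (2/(-3 + 11² + 77*11))/(1/(-7389 + 5044)) = (2/(-3 + 121 + 847))/(1/(-2345)) = (2/965)/(-1/2345) = (2*(1/965))*(-2345) = (2/965)*(-2345) = -938/193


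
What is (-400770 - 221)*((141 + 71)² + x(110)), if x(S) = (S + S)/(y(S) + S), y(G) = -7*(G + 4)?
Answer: -3099785940183/172 ≈ -1.8022e+10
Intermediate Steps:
y(G) = -28 - 7*G (y(G) = -7*(4 + G) = -28 - 7*G)
x(S) = 2*S/(-28 - 6*S) (x(S) = (S + S)/((-28 - 7*S) + S) = (2*S)/(-28 - 6*S) = 2*S/(-28 - 6*S))
(-400770 - 221)*((141 + 71)² + x(110)) = (-400770 - 221)*((141 + 71)² - 1*110/(14 + 3*110)) = -400991*(212² - 1*110/(14 + 330)) = -400991*(44944 - 1*110/344) = -400991*(44944 - 1*110*1/344) = -400991*(44944 - 55/172) = -400991*7730313/172 = -3099785940183/172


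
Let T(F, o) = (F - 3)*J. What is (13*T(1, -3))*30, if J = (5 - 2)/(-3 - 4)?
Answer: 2340/7 ≈ 334.29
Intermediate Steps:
J = -3/7 (J = 3/(-7) = 3*(-⅐) = -3/7 ≈ -0.42857)
T(F, o) = 9/7 - 3*F/7 (T(F, o) = (F - 3)*(-3/7) = (-3 + F)*(-3/7) = 9/7 - 3*F/7)
(13*T(1, -3))*30 = (13*(9/7 - 3/7*1))*30 = (13*(9/7 - 3/7))*30 = (13*(6/7))*30 = (78/7)*30 = 2340/7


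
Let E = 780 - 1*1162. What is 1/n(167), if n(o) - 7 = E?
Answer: -1/375 ≈ -0.0026667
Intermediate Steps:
E = -382 (E = 780 - 1162 = -382)
n(o) = -375 (n(o) = 7 - 382 = -375)
1/n(167) = 1/(-375) = -1/375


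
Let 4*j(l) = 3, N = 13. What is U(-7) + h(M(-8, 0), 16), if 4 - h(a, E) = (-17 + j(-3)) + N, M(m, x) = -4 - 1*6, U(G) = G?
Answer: 1/4 ≈ 0.25000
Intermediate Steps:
M(m, x) = -10 (M(m, x) = -4 - 6 = -10)
j(l) = 3/4 (j(l) = (1/4)*3 = 3/4)
h(a, E) = 29/4 (h(a, E) = 4 - ((-17 + 3/4) + 13) = 4 - (-65/4 + 13) = 4 - 1*(-13/4) = 4 + 13/4 = 29/4)
U(-7) + h(M(-8, 0), 16) = -7 + 29/4 = 1/4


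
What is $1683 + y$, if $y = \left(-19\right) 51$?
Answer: $714$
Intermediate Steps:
$y = -969$
$1683 + y = 1683 - 969 = 714$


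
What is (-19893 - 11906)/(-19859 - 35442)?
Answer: 31799/55301 ≈ 0.57502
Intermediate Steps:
(-19893 - 11906)/(-19859 - 35442) = -31799/(-55301) = -31799*(-1/55301) = 31799/55301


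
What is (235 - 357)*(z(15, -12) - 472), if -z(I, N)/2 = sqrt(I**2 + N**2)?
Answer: 57584 + 732*sqrt(41) ≈ 62271.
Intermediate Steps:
z(I, N) = -2*sqrt(I**2 + N**2)
(235 - 357)*(z(15, -12) - 472) = (235 - 357)*(-2*sqrt(15**2 + (-12)**2) - 472) = -122*(-2*sqrt(225 + 144) - 472) = -122*(-6*sqrt(41) - 472) = -122*(-472 - 6*sqrt(41)) = 57584 + 732*sqrt(41)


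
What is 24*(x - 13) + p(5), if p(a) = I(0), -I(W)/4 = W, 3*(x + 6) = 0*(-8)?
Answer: -456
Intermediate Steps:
x = -6 (x = -6 + (0*(-8))/3 = -6 + (⅓)*0 = -6 + 0 = -6)
I(W) = -4*W
p(a) = 0 (p(a) = -4*0 = 0)
24*(x - 13) + p(5) = 24*(-6 - 13) + 0 = 24*(-19) + 0 = -456 + 0 = -456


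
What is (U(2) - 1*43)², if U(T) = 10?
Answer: 1089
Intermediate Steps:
(U(2) - 1*43)² = (10 - 1*43)² = (10 - 43)² = (-33)² = 1089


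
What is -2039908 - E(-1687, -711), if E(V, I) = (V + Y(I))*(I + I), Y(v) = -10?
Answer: -4453042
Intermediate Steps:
E(V, I) = 2*I*(-10 + V) (E(V, I) = (V - 10)*(I + I) = (-10 + V)*(2*I) = 2*I*(-10 + V))
-2039908 - E(-1687, -711) = -2039908 - 2*(-711)*(-10 - 1687) = -2039908 - 2*(-711)*(-1697) = -2039908 - 1*2413134 = -2039908 - 2413134 = -4453042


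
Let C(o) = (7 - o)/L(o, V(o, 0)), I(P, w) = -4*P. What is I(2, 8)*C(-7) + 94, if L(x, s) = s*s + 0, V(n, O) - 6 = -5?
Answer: -18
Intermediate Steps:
V(n, O) = 1 (V(n, O) = 6 - 5 = 1)
L(x, s) = s² (L(x, s) = s² + 0 = s²)
C(o) = 7 - o (C(o) = (7 - o)/(1²) = (7 - o)/1 = (7 - o)*1 = 7 - o)
I(2, 8)*C(-7) + 94 = (-4*2)*(7 - 1*(-7)) + 94 = -8*(7 + 7) + 94 = -8*14 + 94 = -112 + 94 = -18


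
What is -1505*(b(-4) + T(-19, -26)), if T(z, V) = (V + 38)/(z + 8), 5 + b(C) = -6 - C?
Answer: 133945/11 ≈ 12177.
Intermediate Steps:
b(C) = -11 - C (b(C) = -5 + (-6 - C) = -11 - C)
T(z, V) = (38 + V)/(8 + z)
-1505*(b(-4) + T(-19, -26)) = -1505*((-11 - 1*(-4)) + (38 - 26)/(8 - 19)) = -1505*((-11 + 4) + 12/(-11)) = -1505*(-7 - 1/11*12) = -1505*(-7 - 12/11) = -1505*(-89/11) = 133945/11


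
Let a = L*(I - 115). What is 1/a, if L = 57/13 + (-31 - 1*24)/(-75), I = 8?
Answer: -195/106786 ≈ -0.0018261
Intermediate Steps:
L = 998/195 (L = 57*(1/13) + (-31 - 24)*(-1/75) = 57/13 - 55*(-1/75) = 57/13 + 11/15 = 998/195 ≈ 5.1180)
a = -106786/195 (a = 998*(8 - 115)/195 = (998/195)*(-107) = -106786/195 ≈ -547.62)
1/a = 1/(-106786/195) = -195/106786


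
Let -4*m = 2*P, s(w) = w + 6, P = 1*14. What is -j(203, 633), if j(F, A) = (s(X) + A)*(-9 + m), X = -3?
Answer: 10176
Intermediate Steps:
P = 14
s(w) = 6 + w
m = -7 (m = -14/2 = -¼*28 = -7)
j(F, A) = -48 - 16*A (j(F, A) = ((6 - 3) + A)*(-9 - 7) = (3 + A)*(-16) = -48 - 16*A)
-j(203, 633) = -(-48 - 16*633) = -(-48 - 10128) = -1*(-10176) = 10176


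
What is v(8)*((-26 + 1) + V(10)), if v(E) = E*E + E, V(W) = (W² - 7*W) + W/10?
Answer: 432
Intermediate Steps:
V(W) = W² - 69*W/10 (V(W) = (W² - 7*W) + W*(⅒) = (W² - 7*W) + W/10 = W² - 69*W/10)
v(E) = E + E² (v(E) = E² + E = E + E²)
v(8)*((-26 + 1) + V(10)) = (8*(1 + 8))*((-26 + 1) + (⅒)*10*(-69 + 10*10)) = (8*9)*(-25 + (⅒)*10*(-69 + 100)) = 72*(-25 + (⅒)*10*31) = 72*(-25 + 31) = 72*6 = 432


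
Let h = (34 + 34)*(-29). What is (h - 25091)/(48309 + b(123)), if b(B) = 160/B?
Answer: -3328749/5942167 ≈ -0.56019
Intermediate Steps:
h = -1972 (h = 68*(-29) = -1972)
(h - 25091)/(48309 + b(123)) = (-1972 - 25091)/(48309 + 160/123) = -27063/(48309 + 160*(1/123)) = -27063/(48309 + 160/123) = -27063/5942167/123 = -27063*123/5942167 = -3328749/5942167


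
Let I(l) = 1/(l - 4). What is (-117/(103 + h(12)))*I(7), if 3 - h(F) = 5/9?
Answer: -27/73 ≈ -0.36986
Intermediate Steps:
h(F) = 22/9 (h(F) = 3 - 5/9 = 22/9)
I(l) = 1/(-4 + l)
(-117/(103 + h(12)))*I(7) = (-117/(103 + 22/9))/(-4 + 7) = -117/949/9/3 = -117*9/949*(⅓) = -81/73*⅓ = -27/73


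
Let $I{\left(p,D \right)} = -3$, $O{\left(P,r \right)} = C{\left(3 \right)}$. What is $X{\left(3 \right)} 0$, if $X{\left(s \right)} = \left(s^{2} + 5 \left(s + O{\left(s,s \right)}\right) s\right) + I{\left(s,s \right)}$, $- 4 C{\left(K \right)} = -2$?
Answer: $0$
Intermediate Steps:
$C{\left(K \right)} = \frac{1}{2}$ ($C{\left(K \right)} = \left(- \frac{1}{4}\right) \left(-2\right) = \frac{1}{2}$)
$O{\left(P,r \right)} = \frac{1}{2}$
$X{\left(s \right)} = -3 + s^{2} + s \left(\frac{5}{2} + 5 s\right)$ ($X{\left(s \right)} = \left(s^{2} + 5 \left(s + \frac{1}{2}\right) s\right) - 3 = \left(s^{2} + 5 \left(\frac{1}{2} + s\right) s\right) - 3 = \left(s^{2} + \left(\frac{5}{2} + 5 s\right) s\right) - 3 = \left(s^{2} + s \left(\frac{5}{2} + 5 s\right)\right) - 3 = -3 + s^{2} + s \left(\frac{5}{2} + 5 s\right)$)
$X{\left(3 \right)} 0 = \left(-3 + 6 \cdot 3^{2} + \frac{5}{2} \cdot 3\right) 0 = \left(-3 + 6 \cdot 9 + \frac{15}{2}\right) 0 = \left(-3 + 54 + \frac{15}{2}\right) 0 = \frac{117}{2} \cdot 0 = 0$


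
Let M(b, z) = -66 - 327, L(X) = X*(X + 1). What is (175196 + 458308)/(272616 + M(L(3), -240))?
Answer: 211168/90741 ≈ 2.3272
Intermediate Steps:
L(X) = X*(1 + X)
M(b, z) = -393
(175196 + 458308)/(272616 + M(L(3), -240)) = (175196 + 458308)/(272616 - 393) = 633504/272223 = 633504*(1/272223) = 211168/90741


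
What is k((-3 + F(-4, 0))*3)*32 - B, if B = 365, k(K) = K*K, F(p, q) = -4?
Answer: 13747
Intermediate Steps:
k(K) = K²
k((-3 + F(-4, 0))*3)*32 - B = ((-3 - 4)*3)²*32 - 1*365 = (-7*3)²*32 - 365 = (-21)²*32 - 365 = 441*32 - 365 = 14112 - 365 = 13747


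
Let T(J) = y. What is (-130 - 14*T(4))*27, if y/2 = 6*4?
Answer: -21654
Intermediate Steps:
y = 48 (y = 2*(6*4) = 2*24 = 48)
T(J) = 48
(-130 - 14*T(4))*27 = (-130 - 14*48)*27 = (-130 - 672)*27 = -802*27 = -21654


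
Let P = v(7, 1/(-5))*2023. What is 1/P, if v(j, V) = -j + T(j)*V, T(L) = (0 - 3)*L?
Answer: -5/28322 ≈ -0.00017654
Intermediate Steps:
T(L) = -3*L
v(j, V) = -j - 3*V*j (v(j, V) = -j + (-3*j)*V = -j - 3*V*j)
P = -28322/5 (P = (7*(-1 - 3/(-5)))*2023 = (7*(-1 - 3*(-1)/5))*2023 = (7*(-1 - 3*(-1/5)))*2023 = (7*(-1 + 3/5))*2023 = (7*(-2/5))*2023 = -14/5*2023 = -28322/5 ≈ -5664.4)
1/P = 1/(-28322/5) = -5/28322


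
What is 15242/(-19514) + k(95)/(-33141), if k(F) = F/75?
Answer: -3788698798/4850351055 ≈ -0.78112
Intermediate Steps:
k(F) = F/75 (k(F) = F*(1/75) = F/75)
15242/(-19514) + k(95)/(-33141) = 15242/(-19514) + ((1/75)*95)/(-33141) = 15242*(-1/19514) + (19/15)*(-1/33141) = -7621/9757 - 19/497115 = -3788698798/4850351055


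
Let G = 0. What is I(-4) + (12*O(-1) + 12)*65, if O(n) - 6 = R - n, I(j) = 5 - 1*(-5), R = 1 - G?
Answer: 7030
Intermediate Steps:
R = 1 (R = 1 - 1*0 = 1 + 0 = 1)
I(j) = 10 (I(j) = 5 + 5 = 10)
O(n) = 7 - n (O(n) = 6 + (1 - n) = 7 - n)
I(-4) + (12*O(-1) + 12)*65 = 10 + (12*(7 - 1*(-1)) + 12)*65 = 10 + (12*(7 + 1) + 12)*65 = 10 + (12*8 + 12)*65 = 10 + (96 + 12)*65 = 10 + 108*65 = 10 + 7020 = 7030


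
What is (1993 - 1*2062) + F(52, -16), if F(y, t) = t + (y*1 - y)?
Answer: -85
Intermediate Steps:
F(y, t) = t (F(y, t) = t + (y - y) = t + 0 = t)
(1993 - 1*2062) + F(52, -16) = (1993 - 1*2062) - 16 = (1993 - 2062) - 16 = -69 - 16 = -85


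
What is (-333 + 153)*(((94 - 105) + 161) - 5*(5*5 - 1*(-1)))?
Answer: -3600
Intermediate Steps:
(-333 + 153)*(((94 - 105) + 161) - 5*(5*5 - 1*(-1))) = -180*((-11 + 161) - 5*(25 + 1)) = -180*(150 - 5*26) = -180*(150 - 130) = -180*20 = -3600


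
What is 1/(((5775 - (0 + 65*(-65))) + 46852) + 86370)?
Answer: 1/143222 ≈ 6.9822e-6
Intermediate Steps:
1/(((5775 - (0 + 65*(-65))) + 46852) + 86370) = 1/(((5775 - (0 - 4225)) + 46852) + 86370) = 1/(((5775 - 1*(-4225)) + 46852) + 86370) = 1/(((5775 + 4225) + 46852) + 86370) = 1/((10000 + 46852) + 86370) = 1/(56852 + 86370) = 1/143222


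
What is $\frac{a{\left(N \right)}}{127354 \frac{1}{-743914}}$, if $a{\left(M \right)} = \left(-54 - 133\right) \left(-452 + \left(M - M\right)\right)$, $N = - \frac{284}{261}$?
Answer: $- \frac{31439293468}{63677} \approx -4.9373 \cdot 10^{5}$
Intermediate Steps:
$N = - \frac{284}{261}$ ($N = \left(-284\right) \frac{1}{261} = - \frac{284}{261} \approx -1.0881$)
$a{\left(M \right)} = 84524$ ($a{\left(M \right)} = - 187 \left(-452 + 0\right) = \left(-187\right) \left(-452\right) = 84524$)
$\frac{a{\left(N \right)}}{127354 \frac{1}{-743914}} = \frac{84524}{127354 \frac{1}{-743914}} = \frac{84524}{127354 \left(- \frac{1}{743914}\right)} = \frac{84524}{- \frac{63677}{371957}} = 84524 \left(- \frac{371957}{63677}\right) = - \frac{31439293468}{63677}$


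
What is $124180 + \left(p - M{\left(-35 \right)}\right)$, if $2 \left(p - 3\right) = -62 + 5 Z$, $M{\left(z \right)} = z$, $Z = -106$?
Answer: $123922$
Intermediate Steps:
$p = -293$ ($p = 3 + \frac{-62 + 5 \left(-106\right)}{2} = 3 + \frac{-62 - 530}{2} = 3 + \frac{1}{2} \left(-592\right) = 3 - 296 = -293$)
$124180 + \left(p - M{\left(-35 \right)}\right) = 124180 - 258 = 123922$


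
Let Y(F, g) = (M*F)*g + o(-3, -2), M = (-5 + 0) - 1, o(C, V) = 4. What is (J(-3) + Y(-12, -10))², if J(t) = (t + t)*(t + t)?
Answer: 462400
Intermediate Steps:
M = -6 (M = -5 - 1 = -6)
Y(F, g) = 4 - 6*F*g (Y(F, g) = (-6*F)*g + 4 = -6*F*g + 4 = 4 - 6*F*g)
J(t) = 4*t² (J(t) = (2*t)*(2*t) = 4*t²)
(J(-3) + Y(-12, -10))² = (4*(-3)² + (4 - 6*(-12)*(-10)))² = (4*9 + (4 - 720))² = (36 - 716)² = (-680)² = 462400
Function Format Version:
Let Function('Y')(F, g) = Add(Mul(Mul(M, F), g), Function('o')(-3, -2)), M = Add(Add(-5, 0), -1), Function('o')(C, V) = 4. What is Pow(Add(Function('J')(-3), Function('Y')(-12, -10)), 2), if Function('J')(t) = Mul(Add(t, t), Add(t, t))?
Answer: 462400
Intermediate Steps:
M = -6 (M = Add(-5, -1) = -6)
Function('Y')(F, g) = Add(4, Mul(-6, F, g)) (Function('Y')(F, g) = Add(Mul(Mul(-6, F), g), 4) = Add(Mul(-6, F, g), 4) = Add(4, Mul(-6, F, g)))
Function('J')(t) = Mul(4, Pow(t, 2)) (Function('J')(t) = Mul(Mul(2, t), Mul(2, t)) = Mul(4, Pow(t, 2)))
Pow(Add(Function('J')(-3), Function('Y')(-12, -10)), 2) = Pow(Add(Mul(4, Pow(-3, 2)), Add(4, Mul(-6, -12, -10))), 2) = Pow(Add(Mul(4, 9), Add(4, -720)), 2) = Pow(Add(36, -716), 2) = Pow(-680, 2) = 462400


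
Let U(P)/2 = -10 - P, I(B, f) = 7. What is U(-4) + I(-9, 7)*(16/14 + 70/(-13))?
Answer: -542/13 ≈ -41.692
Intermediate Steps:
U(P) = -20 - 2*P (U(P) = 2*(-10 - P) = -20 - 2*P)
U(-4) + I(-9, 7)*(16/14 + 70/(-13)) = (-20 - 2*(-4)) + 7*(16/14 + 70/(-13)) = (-20 + 8) + 7*(16*(1/14) + 70*(-1/13)) = -12 + 7*(8/7 - 70/13) = -12 + 7*(-386/91) = -12 - 386/13 = -542/13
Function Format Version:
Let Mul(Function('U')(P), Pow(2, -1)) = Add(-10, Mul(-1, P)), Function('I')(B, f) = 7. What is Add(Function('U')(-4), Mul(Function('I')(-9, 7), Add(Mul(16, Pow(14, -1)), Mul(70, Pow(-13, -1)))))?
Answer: Rational(-542, 13) ≈ -41.692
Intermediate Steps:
Function('U')(P) = Add(-20, Mul(-2, P)) (Function('U')(P) = Mul(2, Add(-10, Mul(-1, P))) = Add(-20, Mul(-2, P)))
Add(Function('U')(-4), Mul(Function('I')(-9, 7), Add(Mul(16, Pow(14, -1)), Mul(70, Pow(-13, -1))))) = Add(Add(-20, Mul(-2, -4)), Mul(7, Add(Mul(16, Pow(14, -1)), Mul(70, Pow(-13, -1))))) = Add(Add(-20, 8), Mul(7, Add(Mul(16, Rational(1, 14)), Mul(70, Rational(-1, 13))))) = Add(-12, Mul(7, Add(Rational(8, 7), Rational(-70, 13)))) = Add(-12, Mul(7, Rational(-386, 91))) = Add(-12, Rational(-386, 13)) = Rational(-542, 13)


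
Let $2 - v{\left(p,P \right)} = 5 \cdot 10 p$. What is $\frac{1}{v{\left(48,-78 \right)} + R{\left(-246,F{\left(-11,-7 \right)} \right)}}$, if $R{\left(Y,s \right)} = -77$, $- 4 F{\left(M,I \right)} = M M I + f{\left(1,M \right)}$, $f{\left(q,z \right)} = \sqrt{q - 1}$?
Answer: $- \frac{1}{2475} \approx -0.00040404$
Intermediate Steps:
$f{\left(q,z \right)} = \sqrt{-1 + q}$
$F{\left(M,I \right)} = - \frac{I M^{2}}{4}$ ($F{\left(M,I \right)} = - \frac{M M I + \sqrt{-1 + 1}}{4} = - \frac{M^{2} I + \sqrt{0}}{4} = - \frac{I M^{2} + 0}{4} = - \frac{I M^{2}}{4}$)
$v{\left(p,P \right)} = 2 - 50 p$ ($v{\left(p,P \right)} = 2 - 5 \cdot 10 p = 2 - 50 p$)
$\frac{1}{v{\left(48,-78 \right)} + R{\left(-246,F{\left(-11,-7 \right)} \right)}} = \frac{1}{\left(2 - 2400\right) - 77} = \frac{1}{-2398 - 77} = \frac{1}{-2475} = - \frac{1}{2475}$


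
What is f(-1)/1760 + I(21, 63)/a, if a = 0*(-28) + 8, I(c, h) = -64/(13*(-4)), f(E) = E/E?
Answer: 3533/22880 ≈ 0.15441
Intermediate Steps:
f(E) = 1
I(c, h) = 16/13 (I(c, h) = -64/(-52) = -64*(-1/52) = 16/13)
a = 8 (a = 0 + 8 = 8)
f(-1)/1760 + I(21, 63)/a = 1/1760 + (16/13)/8 = 1*(1/1760) + (16/13)*(1/8) = 1/1760 + 2/13 = 3533/22880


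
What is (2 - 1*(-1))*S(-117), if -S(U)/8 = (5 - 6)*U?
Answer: -2808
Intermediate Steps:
S(U) = 8*U (S(U) = -8*(5 - 6)*U = -(-8)*U = 8*U)
(2 - 1*(-1))*S(-117) = (2 - 1*(-1))*(8*(-117)) = (2 + 1)*(-936) = 3*(-936) = -2808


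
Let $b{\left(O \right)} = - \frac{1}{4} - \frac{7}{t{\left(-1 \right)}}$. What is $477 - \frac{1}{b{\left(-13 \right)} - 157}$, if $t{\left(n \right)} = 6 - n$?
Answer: $\frac{301945}{633} \approx 477.01$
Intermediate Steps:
$b{\left(O \right)} = - \frac{5}{4}$ ($b{\left(O \right)} = - \frac{1}{4} - \frac{7}{6 - -1} = \left(-1\right) \frac{1}{4} - \frac{7}{6 + 1} = - \frac{1}{4} - \frac{7}{7} = - \frac{1}{4} - 1 = - \frac{5}{4}$)
$477 - \frac{1}{b{\left(-13 \right)} - 157} = 477 - \frac{1}{- \frac{5}{4} - 157} = 477 - \frac{1}{- \frac{633}{4}} = 477 - - \frac{4}{633} = 477 + \frac{4}{633} = \frac{301945}{633}$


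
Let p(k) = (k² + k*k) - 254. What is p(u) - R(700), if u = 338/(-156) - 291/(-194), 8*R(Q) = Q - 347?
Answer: -21401/72 ≈ -297.24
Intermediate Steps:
R(Q) = -347/8 + Q/8 (R(Q) = (Q - 347)/8 = (-347 + Q)/8 = -347/8 + Q/8)
u = -⅔ (u = 338*(-1/156) - 291*(-1/194) = -13/6 + 3/2 = -⅔ ≈ -0.66667)
p(k) = -254 + 2*k² (p(k) = (k² + k²) - 254 = 2*k² - 254 = -254 + 2*k²)
p(u) - R(700) = (-254 + 2*(-⅔)²) - (-347/8 + (⅛)*700) = (-254 + 2*(4/9)) - (-347/8 + 175/2) = (-254 + 8/9) - 1*353/8 = -2278/9 - 353/8 = -21401/72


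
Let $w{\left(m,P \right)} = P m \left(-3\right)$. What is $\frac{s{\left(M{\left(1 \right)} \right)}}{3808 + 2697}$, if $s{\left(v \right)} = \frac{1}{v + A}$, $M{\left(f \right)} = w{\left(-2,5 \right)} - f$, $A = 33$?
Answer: $\frac{1}{403310} \approx 2.4795 \cdot 10^{-6}$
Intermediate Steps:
$w{\left(m,P \right)} = - 3 P m$
$M{\left(f \right)} = 30 - f$ ($M{\left(f \right)} = \left(-3\right) 5 \left(-2\right) - f = 30 - f$)
$s{\left(v \right)} = \frac{1}{33 + v}$ ($s{\left(v \right)} = \frac{1}{v + 33} = \frac{1}{33 + v}$)
$\frac{s{\left(M{\left(1 \right)} \right)}}{3808 + 2697} = \frac{1}{\left(33 + \left(30 - 1\right)\right) \left(3808 + 2697\right)} = \frac{1}{\left(33 + \left(30 - 1\right)\right) 6505} = \frac{1}{33 + 29} \cdot \frac{1}{6505} = \frac{1}{62} \cdot \frac{1}{6505} = \frac{1}{403310}$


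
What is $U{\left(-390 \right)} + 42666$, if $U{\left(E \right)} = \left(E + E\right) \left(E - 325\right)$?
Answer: $600366$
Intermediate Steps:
$U{\left(E \right)} = 2 E \left(-325 + E\right)$
$U{\left(-390 \right)} + 42666 = 2 \left(-390\right) \left(-325 - 390\right) + 42666 = 2 \left(-390\right) \left(-715\right) + 42666 = 557700 + 42666 = 600366$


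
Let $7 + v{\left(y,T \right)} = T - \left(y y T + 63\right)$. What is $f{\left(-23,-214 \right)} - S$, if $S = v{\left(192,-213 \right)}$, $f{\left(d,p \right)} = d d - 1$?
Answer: $-7851221$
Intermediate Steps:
$f{\left(d,p \right)} = -1 + d^{2}$ ($f{\left(d,p \right)} = d^{2} - 1 = -1 + d^{2}$)
$v{\left(y,T \right)} = -70 + T - T y^{2}$ ($v{\left(y,T \right)} = -7 - \left(63 - T + y y T\right) = -7 - \left(63 - T + y^{2} T\right) = -7 - \left(63 - T + T y^{2}\right) = -70 + T - T y^{2}$)
$S = 7851749$ ($S = -70 - 213 - - 213 \cdot 192^{2} = -70 - 213 - \left(-213\right) 36864 = -70 - 213 + 7852032 = 7851749$)
$f{\left(-23,-214 \right)} - S = \left(-1 + \left(-23\right)^{2}\right) - 7851749 = \left(-1 + 529\right) - 7851749 = 528 - 7851749 = -7851221$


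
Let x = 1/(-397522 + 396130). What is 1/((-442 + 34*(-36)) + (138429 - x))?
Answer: 1392/190374097 ≈ 7.3119e-6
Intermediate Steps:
x = -1/1392 (x = 1/(-1392) = -1/1392 ≈ -0.00071839)
1/((-442 + 34*(-36)) + (138429 - x)) = 1/((-442 + 34*(-36)) + (138429 - 1*(-1/1392))) = 1/((-442 - 1224) + (138429 + 1/1392)) = 1/(-1666 + 192693169/1392) = 1/(190374097/1392) = 1392/190374097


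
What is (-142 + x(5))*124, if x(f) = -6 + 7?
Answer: -17484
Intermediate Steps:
x(f) = 1
(-142 + x(5))*124 = (-142 + 1)*124 = -141*124 = -17484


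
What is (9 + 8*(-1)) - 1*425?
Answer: -424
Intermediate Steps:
(9 + 8*(-1)) - 1*425 = (9 - 8) - 425 = 1 - 425 = -424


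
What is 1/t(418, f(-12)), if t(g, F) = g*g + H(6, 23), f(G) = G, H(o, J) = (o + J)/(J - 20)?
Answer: 3/524201 ≈ 5.7230e-6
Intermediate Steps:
H(o, J) = (J + o)/(-20 + J)
t(g, F) = 29/3 + g² (t(g, F) = g*g + (23 + 6)/(-20 + 23) = g² + 29/3 = 29/3 + g²)
1/t(418, f(-12)) = 1/(29/3 + 418²) = 1/(29/3 + 174724) = 1/(524201/3) = 3/524201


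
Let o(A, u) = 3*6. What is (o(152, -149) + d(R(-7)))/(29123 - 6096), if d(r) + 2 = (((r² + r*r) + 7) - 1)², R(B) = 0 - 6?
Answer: 6100/23027 ≈ 0.26491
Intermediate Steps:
o(A, u) = 18
R(B) = -6
d(r) = -2 + (6 + 2*r²)² (d(r) = -2 + (((r² + r*r) + 7) - 1)² = -2 + (((r² + r²) + 7) - 1)² = -2 + ((2*r² + 7) - 1)² = -2 + ((7 + 2*r²) - 1)² = -2 + (6 + 2*r²)²)
(o(152, -149) + d(R(-7)))/(29123 - 6096) = (18 + (-2 + 4*(3 + (-6)²)²))/(29123 - 6096) = (18 + (-2 + 4*(3 + 36)²))/23027 = (18 + (-2 + 4*39²))*(1/23027) = (18 + (-2 + 4*1521))*(1/23027) = (18 + (-2 + 6084))*(1/23027) = (18 + 6082)*(1/23027) = 6100*(1/23027) = 6100/23027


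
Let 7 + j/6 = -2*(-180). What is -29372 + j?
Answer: -27254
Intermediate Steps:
j = 2118 (j = -42 + 6*(-2*(-180)) = -42 + 6*360 = -42 + 2160 = 2118)
-29372 + j = -29372 + 2118 = -27254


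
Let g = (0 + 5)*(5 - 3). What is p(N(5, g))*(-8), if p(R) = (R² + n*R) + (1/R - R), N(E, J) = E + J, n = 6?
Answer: -36008/15 ≈ -2400.5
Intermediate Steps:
g = 10 (g = 5*2 = 10)
p(R) = 1/R + R² + 5*R (p(R) = (R² + 6*R) + (1/R - R) = 1/R + R² + 5*R)
p(N(5, g))*(-8) = ((1 + (5 + 10)²*(5 + (5 + 10)))/(5 + 10))*(-8) = ((1 + 15²*(5 + 15))/15)*(-8) = ((1 + 225*20)/15)*(-8) = ((1 + 4500)/15)*(-8) = ((1/15)*4501)*(-8) = (4501/15)*(-8) = -36008/15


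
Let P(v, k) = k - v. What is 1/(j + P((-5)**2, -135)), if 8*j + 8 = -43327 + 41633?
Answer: -4/1491 ≈ -0.0026828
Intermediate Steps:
j = -851/4 (j = -1 + (-43327 + 41633)/8 = -1 + (1/8)*(-1694) = -1 - 847/4 = -851/4 ≈ -212.75)
1/(j + P((-5)**2, -135)) = 1/(-851/4 + (-135 - 1*(-5)**2)) = 1/(-851/4 + (-135 - 1*25)) = 1/(-851/4 + (-135 - 25)) = 1/(-851/4 - 160) = 1/(-1491/4) = -4/1491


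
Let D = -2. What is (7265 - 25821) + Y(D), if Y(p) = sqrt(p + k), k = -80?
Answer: -18556 + I*sqrt(82) ≈ -18556.0 + 9.0554*I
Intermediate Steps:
Y(p) = sqrt(-80 + p) (Y(p) = sqrt(p - 80) = sqrt(-80 + p))
(7265 - 25821) + Y(D) = (7265 - 25821) + sqrt(-80 - 2) = -18556 + sqrt(-82) = -18556 + I*sqrt(82)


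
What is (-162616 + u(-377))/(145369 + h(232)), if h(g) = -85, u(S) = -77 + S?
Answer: -81535/72642 ≈ -1.1224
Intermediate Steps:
(-162616 + u(-377))/(145369 + h(232)) = (-162616 + (-77 - 377))/(145369 - 85) = (-162616 - 454)/145284 = -163070*1/145284 = -81535/72642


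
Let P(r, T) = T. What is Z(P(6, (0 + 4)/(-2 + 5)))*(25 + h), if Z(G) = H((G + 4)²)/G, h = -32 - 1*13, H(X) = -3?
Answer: 45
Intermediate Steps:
h = -45 (h = -32 - 13 = -45)
Z(G) = -3/G
Z(P(6, (0 + 4)/(-2 + 5)))*(25 + h) = (-3*(-2 + 5)/(0 + 4))*(25 - 45) = -3/(4/3)*(-20) = -3/(4*(⅓))*(-20) = -3/4/3*(-20) = -3*¾*(-20) = -9/4*(-20) = 45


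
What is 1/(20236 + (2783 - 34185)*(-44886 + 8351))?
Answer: 1/1147292306 ≈ 8.7162e-10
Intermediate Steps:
1/(20236 + (2783 - 34185)*(-44886 + 8351)) = 1/(20236 - 31402*(-36535)) = 1/(20236 + 1147272070) = 1/1147292306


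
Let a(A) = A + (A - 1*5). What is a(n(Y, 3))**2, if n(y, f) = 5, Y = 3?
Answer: 25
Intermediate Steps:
a(A) = -5 + 2*A (a(A) = A + (A - 5) = A + (-5 + A) = -5 + 2*A)
a(n(Y, 3))**2 = (-5 + 2*5)**2 = (-5 + 10)**2 = 5**2 = 25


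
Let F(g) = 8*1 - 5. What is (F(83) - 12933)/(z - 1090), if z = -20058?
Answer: 6465/10574 ≈ 0.61141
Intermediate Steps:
F(g) = 3 (F(g) = 8 - 5 = 3)
(F(83) - 12933)/(z - 1090) = (3 - 12933)/(-20058 - 1090) = -12930/(-21148) = -12930*(-1/21148) = 6465/10574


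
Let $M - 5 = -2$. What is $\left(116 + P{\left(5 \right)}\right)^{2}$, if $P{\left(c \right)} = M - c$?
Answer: $12996$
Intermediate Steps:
$M = 3$ ($M = 5 - 2 = 3$)
$P{\left(c \right)} = 3 - c$
$\left(116 + P{\left(5 \right)}\right)^{2} = \left(116 + \left(3 - 5\right)\right)^{2} = \left(116 - 2\right)^{2} = 114^{2} = 12996$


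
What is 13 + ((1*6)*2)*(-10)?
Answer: -107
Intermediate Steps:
13 + ((1*6)*2)*(-10) = 13 + (6*2)*(-10) = 13 + 12*(-10) = 13 - 120 = -107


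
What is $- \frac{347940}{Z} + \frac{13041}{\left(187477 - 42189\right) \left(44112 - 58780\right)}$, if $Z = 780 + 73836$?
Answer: $- \frac{30895436401509}{6625541349856} \approx -4.6631$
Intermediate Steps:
$Z = 74616$
$- \frac{347940}{Z} + \frac{13041}{\left(187477 - 42189\right) \left(44112 - 58780\right)} = - \frac{347940}{74616} + \frac{13041}{\left(187477 - 42189\right) \left(44112 - 58780\right)} = \left(-347940\right) \frac{1}{74616} + \frac{13041}{145288 \left(-14668\right)} = - \frac{28995}{6218} + \frac{13041}{-2131084384} = - \frac{28995}{6218} + 13041 \left(- \frac{1}{2131084384}\right) = - \frac{28995}{6218} - \frac{13041}{2131084384} = - \frac{30895436401509}{6625541349856}$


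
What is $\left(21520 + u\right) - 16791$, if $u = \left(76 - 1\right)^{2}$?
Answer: $10354$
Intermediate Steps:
$u = 5625$ ($u = 75^{2} = 5625$)
$\left(21520 + u\right) - 16791 = \left(21520 + 5625\right) - 16791 = 27145 - 16791 = 10354$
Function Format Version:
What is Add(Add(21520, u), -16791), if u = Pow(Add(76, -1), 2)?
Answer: 10354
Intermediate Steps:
u = 5625 (u = Pow(75, 2) = 5625)
Add(Add(21520, u), -16791) = Add(Add(21520, 5625), -16791) = Add(27145, -16791) = 10354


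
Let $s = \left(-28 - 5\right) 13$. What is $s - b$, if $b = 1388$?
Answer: $-1817$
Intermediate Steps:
$s = -429$ ($s = \left(-33\right) 13 = -429$)
$s - b = -429 - 1388 = -1817$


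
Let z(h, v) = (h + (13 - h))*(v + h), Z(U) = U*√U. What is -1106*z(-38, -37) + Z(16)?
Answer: 1078414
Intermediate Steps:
Z(U) = U^(3/2)
z(h, v) = 13*h + 13*v (z(h, v) = 13*(h + v) = 13*h + 13*v)
-1106*z(-38, -37) + Z(16) = -1106*(13*(-38) + 13*(-37)) + 16^(3/2) = -1106*(-494 - 481) + 64 = -1106*(-975) + 64 = 1078350 + 64 = 1078414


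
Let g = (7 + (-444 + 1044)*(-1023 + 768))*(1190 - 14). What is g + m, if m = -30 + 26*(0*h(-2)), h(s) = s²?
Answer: -179919798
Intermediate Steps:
m = -30 (m = -30 + 26*(0*(-2)²) = -30 + 26*(0*4) = -30 + 26*0 = -30 + 0 = -30)
g = -179919768 (g = (7 + 600*(-255))*1176 = (7 - 153000)*1176 = -152993*1176 = -179919768)
g + m = -179919768 - 30 = -179919798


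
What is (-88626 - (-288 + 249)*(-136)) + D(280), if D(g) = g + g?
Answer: -93370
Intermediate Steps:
D(g) = 2*g
(-88626 - (-288 + 249)*(-136)) + D(280) = (-88626 - (-288 + 249)*(-136)) + 2*280 = (-88626 - (-39)*(-136)) + 560 = (-88626 - 1*5304) + 560 = (-88626 - 5304) + 560 = -93930 + 560 = -93370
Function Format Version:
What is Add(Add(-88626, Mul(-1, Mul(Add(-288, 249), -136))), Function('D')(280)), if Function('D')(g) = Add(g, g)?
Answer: -93370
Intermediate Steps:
Function('D')(g) = Mul(2, g)
Add(Add(-88626, Mul(-1, Mul(Add(-288, 249), -136))), Function('D')(280)) = Add(Add(-88626, Mul(-1, Mul(Add(-288, 249), -136))), Mul(2, 280)) = Add(Add(-88626, Mul(-1, Mul(-39, -136))), 560) = Add(Add(-88626, Mul(-1, 5304)), 560) = Add(Add(-88626, -5304), 560) = Add(-93930, 560) = -93370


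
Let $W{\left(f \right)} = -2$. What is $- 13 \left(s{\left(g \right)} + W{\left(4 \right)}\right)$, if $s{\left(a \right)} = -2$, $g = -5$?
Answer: $52$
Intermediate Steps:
$- 13 \left(s{\left(g \right)} + W{\left(4 \right)}\right) = - 13 \left(-2 - 2\right) = \left(-13\right) \left(-4\right) = 52$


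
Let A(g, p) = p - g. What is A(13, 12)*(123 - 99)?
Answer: -24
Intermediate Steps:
A(13, 12)*(123 - 99) = (12 - 1*13)*(123 - 99) = (12 - 13)*24 = -1*24 = -24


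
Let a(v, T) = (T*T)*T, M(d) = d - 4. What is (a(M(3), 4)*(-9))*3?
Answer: -1728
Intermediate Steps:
M(d) = -4 + d
a(v, T) = T³ (a(v, T) = T²*T = T³)
(a(M(3), 4)*(-9))*3 = (4³*(-9))*3 = (64*(-9))*3 = -576*3 = -1728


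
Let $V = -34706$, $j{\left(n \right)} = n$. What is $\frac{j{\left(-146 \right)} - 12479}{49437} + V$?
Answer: $- \frac{1715773147}{49437} \approx -34706.0$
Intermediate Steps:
$\frac{j{\left(-146 \right)} - 12479}{49437} + V = \frac{-146 - 12479}{49437} - 34706 = \left(-146 - 12479\right) \frac{1}{49437} - 34706 = \left(-12625\right) \frac{1}{49437} - 34706 = - \frac{12625}{49437} - 34706 = - \frac{1715773147}{49437}$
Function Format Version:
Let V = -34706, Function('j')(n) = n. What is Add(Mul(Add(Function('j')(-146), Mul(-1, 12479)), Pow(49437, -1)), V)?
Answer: Rational(-1715773147, 49437) ≈ -34706.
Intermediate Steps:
Add(Mul(Add(Function('j')(-146), Mul(-1, 12479)), Pow(49437, -1)), V) = Add(Mul(Add(-146, Mul(-1, 12479)), Pow(49437, -1)), -34706) = Add(Mul(Add(-146, -12479), Rational(1, 49437)), -34706) = Add(Mul(-12625, Rational(1, 49437)), -34706) = Add(Rational(-12625, 49437), -34706) = Rational(-1715773147, 49437)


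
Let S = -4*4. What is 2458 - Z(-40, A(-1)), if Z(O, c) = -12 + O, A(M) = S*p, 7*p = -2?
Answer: 2510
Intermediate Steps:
S = -16
p = -2/7 (p = (1/7)*(-2) = -2/7 ≈ -0.28571)
A(M) = 32/7 (A(M) = -16*(-2/7) = 32/7)
2458 - Z(-40, A(-1)) = 2458 - (-12 - 40) = 2458 - 1*(-52) = 2458 + 52 = 2510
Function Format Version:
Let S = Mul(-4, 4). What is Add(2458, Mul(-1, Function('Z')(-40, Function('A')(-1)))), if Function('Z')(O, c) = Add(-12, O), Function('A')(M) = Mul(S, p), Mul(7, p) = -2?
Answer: 2510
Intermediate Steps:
S = -16
p = Rational(-2, 7) (p = Mul(Rational(1, 7), -2) = Rational(-2, 7) ≈ -0.28571)
Function('A')(M) = Rational(32, 7) (Function('A')(M) = Mul(-16, Rational(-2, 7)) = Rational(32, 7))
Add(2458, Mul(-1, Function('Z')(-40, Function('A')(-1)))) = Add(2458, Mul(-1, Add(-12, -40))) = Add(2458, Mul(-1, -52)) = Add(2458, 52) = 2510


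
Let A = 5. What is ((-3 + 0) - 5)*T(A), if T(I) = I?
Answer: -40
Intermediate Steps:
((-3 + 0) - 5)*T(A) = ((-3 + 0) - 5)*5 = (-3 - 5)*5 = -8*5 = -40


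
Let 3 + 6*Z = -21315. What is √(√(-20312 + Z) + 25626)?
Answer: √(25626 + I*√23865) ≈ 160.08 + 0.4825*I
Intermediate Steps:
Z = -3553 (Z = -½ + (⅙)*(-21315) = -½ - 7105/2 = -3553)
√(√(-20312 + Z) + 25626) = √(√(-20312 - 3553) + 25626) = √(√(-23865) + 25626) = √(I*√23865 + 25626) = √(25626 + I*√23865)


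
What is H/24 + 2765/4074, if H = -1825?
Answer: -175445/2328 ≈ -75.363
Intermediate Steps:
H/24 + 2765/4074 = -1825/24 + 2765/4074 = -1825*1/24 + 2765*(1/4074) = -1825/24 + 395/582 = -175445/2328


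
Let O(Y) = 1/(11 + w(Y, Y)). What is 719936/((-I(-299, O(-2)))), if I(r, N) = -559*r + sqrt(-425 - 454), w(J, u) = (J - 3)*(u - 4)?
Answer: -15041352872/3492014345 + 89992*I*sqrt(879)/3492014345 ≈ -4.3074 + 0.00076405*I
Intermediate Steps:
w(J, u) = (-4 + u)*(-3 + J) (w(J, u) = (-3 + J)*(-4 + u) = (-4 + u)*(-3 + J))
O(Y) = 1/(23 + Y**2 - 7*Y) (O(Y) = 1/(11 + (12 - 4*Y - 3*Y + Y*Y)) = 1/(11 + (12 - 4*Y - 3*Y + Y**2)) = 1/(11 + (12 + Y**2 - 7*Y)) = 1/(23 + Y**2 - 7*Y))
I(r, N) = -559*r + I*sqrt(879) (I(r, N) = -559*r + sqrt(-879) = -559*r + I*sqrt(879))
719936/((-I(-299, O(-2)))) = 719936/((-(-559*(-299) + I*sqrt(879)))) = 719936/((-(167141 + I*sqrt(879)))) = 719936/(-167141 - I*sqrt(879))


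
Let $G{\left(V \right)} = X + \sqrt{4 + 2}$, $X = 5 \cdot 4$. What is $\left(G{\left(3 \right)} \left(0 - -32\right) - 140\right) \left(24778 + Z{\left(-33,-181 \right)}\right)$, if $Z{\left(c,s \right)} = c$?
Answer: $12372500 + 791840 \sqrt{6} \approx 1.4312 \cdot 10^{7}$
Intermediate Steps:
$X = 20$
$G{\left(V \right)} = 20 + \sqrt{6}$ ($G{\left(V \right)} = 20 + \sqrt{4 + 2} = 20 + \sqrt{6}$)
$\left(G{\left(3 \right)} \left(0 - -32\right) - 140\right) \left(24778 + Z{\left(-33,-181 \right)}\right) = \left(\left(20 + \sqrt{6}\right) \left(0 - -32\right) - 140\right) \left(24778 - 33\right) = \left(\left(20 + \sqrt{6}\right) \left(0 + 32\right) - 140\right) 24745 = \left(\left(20 + \sqrt{6}\right) 32 - 140\right) 24745 = \left(\left(640 + 32 \sqrt{6}\right) - 140\right) 24745 = \left(500 + 32 \sqrt{6}\right) 24745 = 12372500 + 791840 \sqrt{6}$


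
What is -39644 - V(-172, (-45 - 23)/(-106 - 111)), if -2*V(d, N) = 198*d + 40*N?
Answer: -12296464/217 ≈ -56666.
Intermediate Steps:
V(d, N) = -99*d - 20*N (V(d, N) = -(198*d + 40*N)/2 = -(40*N + 198*d)/2 = -99*d - 20*N)
-39644 - V(-172, (-45 - 23)/(-106 - 111)) = -39644 - (-99*(-172) - 20*(-45 - 23)/(-106 - 111)) = -39644 - (17028 - (-1360)/(-217)) = -39644 - (17028 - (-1360)*(-1)/217) = -39644 - (17028 - 20*68/217) = -39644 - (17028 - 1360/217) = -39644 - 1*3693716/217 = -39644 - 3693716/217 = -12296464/217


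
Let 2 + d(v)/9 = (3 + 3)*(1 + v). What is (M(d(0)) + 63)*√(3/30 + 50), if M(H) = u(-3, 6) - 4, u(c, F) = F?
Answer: 13*√5010/2 ≈ 460.08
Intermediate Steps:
d(v) = 36 + 54*v (d(v) = -18 + 9*((3 + 3)*(1 + v)) = -18 + 9*(6*(1 + v)) = -18 + 9*(6 + 6*v) = -18 + (54 + 54*v) = 36 + 54*v)
M(H) = 2 (M(H) = 6 - 4 = 2)
(M(d(0)) + 63)*√(3/30 + 50) = (2 + 63)*√(3/30 + 50) = 65*√(3*(1/30) + 50) = 65*√(⅒ + 50) = 65*√(501/10) = 65*(√5010/10) = 13*√5010/2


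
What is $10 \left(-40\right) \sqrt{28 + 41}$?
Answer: $- 400 \sqrt{69} \approx -3322.6$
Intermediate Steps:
$10 \left(-40\right) \sqrt{28 + 41} = - 400 \sqrt{69}$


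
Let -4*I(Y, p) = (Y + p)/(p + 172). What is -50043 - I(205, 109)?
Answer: -28124009/562 ≈ -50043.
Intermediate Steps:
I(Y, p) = -(Y + p)/(4*(172 + p)) (I(Y, p) = -(Y + p)/(4*(p + 172)) = -(Y + p)/(4*(172 + p)))
-50043 - I(205, 109) = -50043 - (-1*205 - 1*109)/(4*(172 + 109)) = -50043 - (-205 - 109)/(4*281) = -50043 - (-314)/(4*281) = -50043 - 1*(-157/562) = -50043 + 157/562 = -28124009/562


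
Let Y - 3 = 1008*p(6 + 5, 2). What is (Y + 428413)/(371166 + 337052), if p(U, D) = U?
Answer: 219752/354109 ≈ 0.62058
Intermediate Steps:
Y = 11091 (Y = 3 + 1008*(6 + 5) = 3 + 1008*11 = 3 + 11088 = 11091)
(Y + 428413)/(371166 + 337052) = (11091 + 428413)/(371166 + 337052) = 439504/708218 = 439504*(1/708218) = 219752/354109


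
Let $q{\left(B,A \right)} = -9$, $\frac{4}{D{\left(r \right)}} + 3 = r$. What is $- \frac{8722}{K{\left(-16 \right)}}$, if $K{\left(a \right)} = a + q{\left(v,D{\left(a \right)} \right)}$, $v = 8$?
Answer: $\frac{8722}{25} \approx 348.88$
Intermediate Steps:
$D{\left(r \right)} = \frac{4}{-3 + r}$
$K{\left(a \right)} = -9 + a$ ($K{\left(a \right)} = a - 9 = -9 + a$)
$- \frac{8722}{K{\left(-16 \right)}} = - \frac{8722}{-9 - 16} = - \frac{8722}{-25} = \left(-8722\right) \left(- \frac{1}{25}\right) = \frac{8722}{25}$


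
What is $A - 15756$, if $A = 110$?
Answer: $-15646$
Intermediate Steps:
$A - 15756 = 110 - 15756 = -15646$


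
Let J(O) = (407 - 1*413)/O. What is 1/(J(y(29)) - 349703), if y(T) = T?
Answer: -29/10141393 ≈ -2.8596e-6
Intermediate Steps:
J(O) = -6/O (J(O) = (407 - 413)/O = -6/O)
1/(J(y(29)) - 349703) = 1/(-6/29 - 349703) = 1/(-10141393/29) = -29/10141393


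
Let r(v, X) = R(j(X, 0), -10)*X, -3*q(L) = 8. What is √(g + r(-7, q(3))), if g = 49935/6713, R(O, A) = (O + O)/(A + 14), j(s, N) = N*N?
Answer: √6841095/959 ≈ 2.7274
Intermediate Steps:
j(s, N) = N²
q(L) = -8/3 (q(L) = -⅓*8 = -8/3)
R(O, A) = 2*O/(14 + A) (R(O, A) = (2*O)/(14 + A) = 2*O/(14 + A))
r(v, X) = 0 (r(v, X) = (2*0²/(14 - 10))*X = (2*0/4)*X = (2*0*(¼))*X = 0*X = 0)
g = 49935/6713 (g = 49935*(1/6713) = 49935/6713 ≈ 7.4386)
√(g + r(-7, q(3))) = √(49935/6713 + 0) = √(49935/6713) = √6841095/959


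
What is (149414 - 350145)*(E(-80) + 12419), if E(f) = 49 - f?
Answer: -2518772588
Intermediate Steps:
(149414 - 350145)*(E(-80) + 12419) = (149414 - 350145)*((49 - 1*(-80)) + 12419) = -200731*((49 + 80) + 12419) = -200731*(129 + 12419) = -200731*12548 = -2518772588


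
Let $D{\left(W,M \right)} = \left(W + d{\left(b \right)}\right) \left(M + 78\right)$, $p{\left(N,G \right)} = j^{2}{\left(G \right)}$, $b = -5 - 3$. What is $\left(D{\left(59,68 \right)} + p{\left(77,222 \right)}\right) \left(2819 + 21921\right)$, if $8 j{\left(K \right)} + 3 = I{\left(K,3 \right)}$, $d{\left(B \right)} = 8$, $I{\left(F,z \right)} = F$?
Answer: $\frac{4168745665}{16} \approx 2.6055 \cdot 10^{8}$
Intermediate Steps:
$b = -8$ ($b = -5 - 3 = -8$)
$j{\left(K \right)} = - \frac{3}{8} + \frac{K}{8}$
$p{\left(N,G \right)} = \left(- \frac{3}{8} + \frac{G}{8}\right)^{2}$
$D{\left(W,M \right)} = \left(8 + W\right) \left(78 + M\right)$ ($D{\left(W,M \right)} = \left(W + 8\right) \left(M + 78\right) = \left(8 + W\right) \left(78 + M\right)$)
$\left(D{\left(59,68 \right)} + p{\left(77,222 \right)}\right) \left(2819 + 21921\right) = \left(\left(624 + 8 \cdot 68 + 78 \cdot 59 + 68 \cdot 59\right) + \frac{\left(-3 + 222\right)^{2}}{64}\right) \left(2819 + 21921\right) = \left(\left(624 + 544 + 4602 + 4012\right) + \frac{219^{2}}{64}\right) 24740 = \left(9782 + \frac{1}{64} \cdot 47961\right) 24740 = \left(9782 + \frac{47961}{64}\right) 24740 = \frac{674009}{64} \cdot 24740 = \frac{4168745665}{16}$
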